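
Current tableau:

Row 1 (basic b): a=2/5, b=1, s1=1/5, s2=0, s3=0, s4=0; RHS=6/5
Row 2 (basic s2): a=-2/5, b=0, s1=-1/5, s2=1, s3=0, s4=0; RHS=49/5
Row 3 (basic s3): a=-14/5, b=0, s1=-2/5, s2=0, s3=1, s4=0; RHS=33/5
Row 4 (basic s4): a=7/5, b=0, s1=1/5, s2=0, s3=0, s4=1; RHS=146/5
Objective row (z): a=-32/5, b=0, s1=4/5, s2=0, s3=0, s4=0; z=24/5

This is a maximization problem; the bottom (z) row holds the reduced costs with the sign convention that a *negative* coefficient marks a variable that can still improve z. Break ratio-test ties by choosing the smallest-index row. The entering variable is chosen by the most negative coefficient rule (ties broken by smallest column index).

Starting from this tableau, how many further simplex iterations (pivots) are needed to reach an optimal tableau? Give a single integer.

pivot: a in, b out → z = 24
No improving column remains; optimal.

1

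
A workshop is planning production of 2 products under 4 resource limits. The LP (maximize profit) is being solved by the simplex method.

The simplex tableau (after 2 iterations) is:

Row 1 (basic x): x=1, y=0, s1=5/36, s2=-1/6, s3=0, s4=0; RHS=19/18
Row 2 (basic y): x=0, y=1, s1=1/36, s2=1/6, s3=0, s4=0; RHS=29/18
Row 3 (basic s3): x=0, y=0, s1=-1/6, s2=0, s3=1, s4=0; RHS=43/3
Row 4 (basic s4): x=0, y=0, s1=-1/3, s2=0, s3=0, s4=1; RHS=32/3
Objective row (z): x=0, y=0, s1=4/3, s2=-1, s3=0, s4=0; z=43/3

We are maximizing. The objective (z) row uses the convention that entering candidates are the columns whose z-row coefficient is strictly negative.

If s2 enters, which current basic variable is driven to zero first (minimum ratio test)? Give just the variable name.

Ratios: row 1 (x): entry -1/6 ≤ 0, skip; row 2 (y): (29/18)/(1/6) = 29/3; row 3 (s3): entry 0 ≤ 0, skip; row 4 (s4): entry 0 ≤ 0, skip.
Minimum ratio 29/3 is in the y row, so y leaves.

y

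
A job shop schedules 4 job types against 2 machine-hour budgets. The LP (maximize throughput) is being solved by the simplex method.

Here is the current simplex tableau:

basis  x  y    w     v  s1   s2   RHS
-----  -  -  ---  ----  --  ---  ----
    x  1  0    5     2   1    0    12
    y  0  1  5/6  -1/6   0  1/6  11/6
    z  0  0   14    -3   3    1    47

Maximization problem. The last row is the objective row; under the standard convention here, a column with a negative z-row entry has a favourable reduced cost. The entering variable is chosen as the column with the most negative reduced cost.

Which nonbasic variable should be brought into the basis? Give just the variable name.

v

Objective-row coefficients: x: 0, y: 0, w: 14, v: -3, s1: 3, s2: 1.
The most negative is -3 in column v, so v enters.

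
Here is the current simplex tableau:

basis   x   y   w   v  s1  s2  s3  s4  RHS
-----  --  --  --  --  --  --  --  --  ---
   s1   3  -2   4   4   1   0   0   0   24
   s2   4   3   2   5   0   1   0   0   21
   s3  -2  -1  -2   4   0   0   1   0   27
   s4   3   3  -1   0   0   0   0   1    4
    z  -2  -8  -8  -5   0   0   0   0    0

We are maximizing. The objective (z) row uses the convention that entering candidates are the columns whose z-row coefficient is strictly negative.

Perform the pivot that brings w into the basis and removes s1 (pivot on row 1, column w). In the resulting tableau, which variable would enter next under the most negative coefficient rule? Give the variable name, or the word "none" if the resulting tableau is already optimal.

y

Pivot element 4. New z-row = old z-row − (-8)·(row 1/4).
Updated z-row coefficients: x: 4, y: -12, w: 0, v: 3, s1: 2, s2: 0, s3: 0, s4: 0.
The most negative is -12 in column y, so y would enter next.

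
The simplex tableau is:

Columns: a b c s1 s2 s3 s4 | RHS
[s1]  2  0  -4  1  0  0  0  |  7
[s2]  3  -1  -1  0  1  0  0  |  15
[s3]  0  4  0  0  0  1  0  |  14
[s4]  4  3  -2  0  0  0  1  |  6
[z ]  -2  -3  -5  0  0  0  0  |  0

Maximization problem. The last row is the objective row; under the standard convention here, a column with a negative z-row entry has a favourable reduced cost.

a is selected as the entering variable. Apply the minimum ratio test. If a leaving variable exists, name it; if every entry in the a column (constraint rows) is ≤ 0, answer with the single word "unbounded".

s4

Ratios: row 1 (s1): 7/2 = 7/2; row 2 (s2): 15/3 = 5; row 3 (s3): entry 0 ≤ 0, skip; row 4 (s4): 6/4 = 3/2.
Minimum ratio is in the s4 row, so s4 leaves.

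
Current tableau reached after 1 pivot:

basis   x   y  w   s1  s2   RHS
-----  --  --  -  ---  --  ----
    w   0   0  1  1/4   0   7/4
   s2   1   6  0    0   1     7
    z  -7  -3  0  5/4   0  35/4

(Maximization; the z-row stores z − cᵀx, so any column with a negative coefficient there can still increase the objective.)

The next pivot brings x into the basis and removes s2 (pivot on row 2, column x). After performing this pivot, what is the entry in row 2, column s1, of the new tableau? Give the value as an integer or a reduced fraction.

Pivot element is row 2, column x: 1.
Normalize row 2: new (row 2, s1) = 0/1 = 0.
Row 2 is the pivot row, so the entry is 0.

0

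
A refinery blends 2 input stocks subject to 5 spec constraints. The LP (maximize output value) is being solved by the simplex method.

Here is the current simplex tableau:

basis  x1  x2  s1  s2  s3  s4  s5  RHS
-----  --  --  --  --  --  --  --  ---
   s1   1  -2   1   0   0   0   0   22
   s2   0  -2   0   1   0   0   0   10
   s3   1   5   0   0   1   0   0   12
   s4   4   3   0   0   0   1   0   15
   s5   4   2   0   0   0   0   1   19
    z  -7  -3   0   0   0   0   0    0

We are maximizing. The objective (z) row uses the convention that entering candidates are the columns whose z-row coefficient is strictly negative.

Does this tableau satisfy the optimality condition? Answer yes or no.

Column x1 has objective-row coefficient -7, which is negative; an improving pivot exists, so not yet optimal.

no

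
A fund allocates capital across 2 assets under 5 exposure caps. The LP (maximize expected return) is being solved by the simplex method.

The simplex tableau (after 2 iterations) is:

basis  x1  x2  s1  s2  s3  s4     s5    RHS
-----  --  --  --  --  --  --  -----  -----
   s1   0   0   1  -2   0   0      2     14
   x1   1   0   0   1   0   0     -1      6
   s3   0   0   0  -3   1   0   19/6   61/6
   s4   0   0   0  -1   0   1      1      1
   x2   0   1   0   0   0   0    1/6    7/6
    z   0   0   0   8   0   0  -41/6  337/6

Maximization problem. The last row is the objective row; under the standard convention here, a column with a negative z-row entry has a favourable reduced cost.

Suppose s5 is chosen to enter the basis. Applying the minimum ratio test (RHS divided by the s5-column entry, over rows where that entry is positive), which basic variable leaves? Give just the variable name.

Ratios: row 1 (s1): 14/2 = 7; row 2 (x1): entry -1 ≤ 0, skip; row 3 (s3): (61/6)/(19/6) = 61/19; row 4 (s4): 1/1 = 1; row 5 (x2): (7/6)/(1/6) = 7.
Minimum ratio 1 is in the s4 row, so s4 leaves.

s4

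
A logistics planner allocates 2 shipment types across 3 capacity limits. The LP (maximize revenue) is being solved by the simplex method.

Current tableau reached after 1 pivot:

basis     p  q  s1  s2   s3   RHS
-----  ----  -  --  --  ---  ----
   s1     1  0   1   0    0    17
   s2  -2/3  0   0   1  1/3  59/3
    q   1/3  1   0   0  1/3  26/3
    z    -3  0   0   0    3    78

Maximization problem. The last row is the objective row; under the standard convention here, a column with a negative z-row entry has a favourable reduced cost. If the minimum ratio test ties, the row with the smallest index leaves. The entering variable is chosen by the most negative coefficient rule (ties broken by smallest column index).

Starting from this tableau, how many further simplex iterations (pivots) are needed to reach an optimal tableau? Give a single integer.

1

pivot: p in, s1 out → z = 129
No improving column remains; optimal.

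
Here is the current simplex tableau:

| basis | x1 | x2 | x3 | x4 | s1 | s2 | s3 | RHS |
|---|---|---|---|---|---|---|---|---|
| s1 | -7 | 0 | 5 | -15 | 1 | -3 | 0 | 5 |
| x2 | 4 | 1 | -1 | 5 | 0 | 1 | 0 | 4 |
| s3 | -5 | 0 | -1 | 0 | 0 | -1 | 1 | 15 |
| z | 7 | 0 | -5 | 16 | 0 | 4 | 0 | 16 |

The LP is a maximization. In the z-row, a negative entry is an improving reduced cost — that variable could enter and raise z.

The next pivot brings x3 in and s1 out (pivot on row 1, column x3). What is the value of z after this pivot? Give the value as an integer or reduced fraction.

Minimum ratio for x3: 5/5 = 1.
z changes by −(z-row coeff of x3)·ratio = −(-5)·1 = 5.
New z = 16 + 5 = 21.

21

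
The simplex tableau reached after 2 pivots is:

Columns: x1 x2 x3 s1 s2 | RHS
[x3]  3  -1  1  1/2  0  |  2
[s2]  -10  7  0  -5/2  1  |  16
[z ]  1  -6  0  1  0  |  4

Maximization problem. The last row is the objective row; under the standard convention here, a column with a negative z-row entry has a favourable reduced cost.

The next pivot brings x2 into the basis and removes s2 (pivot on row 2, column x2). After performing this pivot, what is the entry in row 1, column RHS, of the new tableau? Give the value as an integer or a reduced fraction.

Pivot element is row 2, column x2: 7.
Normalize row 2: new (row 2, RHS) = 16/7 = 16/7.
row 1 ← row 1 − (-1)·(new row 2): 2 − (-1)·(16/7) = 30/7.

30/7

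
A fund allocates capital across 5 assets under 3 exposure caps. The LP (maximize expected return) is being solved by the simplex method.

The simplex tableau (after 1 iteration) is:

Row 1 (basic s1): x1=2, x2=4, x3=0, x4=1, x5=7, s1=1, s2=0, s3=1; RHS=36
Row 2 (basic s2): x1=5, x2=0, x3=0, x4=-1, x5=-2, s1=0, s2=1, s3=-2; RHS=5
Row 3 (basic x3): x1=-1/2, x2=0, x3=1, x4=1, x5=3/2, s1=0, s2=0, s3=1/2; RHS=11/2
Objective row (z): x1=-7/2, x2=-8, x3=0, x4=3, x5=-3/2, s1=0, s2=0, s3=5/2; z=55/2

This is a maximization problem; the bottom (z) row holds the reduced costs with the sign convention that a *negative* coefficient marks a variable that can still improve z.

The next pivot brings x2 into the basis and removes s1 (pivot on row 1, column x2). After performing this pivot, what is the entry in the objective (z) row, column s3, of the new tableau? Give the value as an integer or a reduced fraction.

9/2

Pivot element is row 1, column x2: 4.
Normalize row 1: new (row 1, s3) = 1/4 = 1/4.
z-row ← z-row − (-8)·(new row 1): 5/2 − (-8)·(1/4) = 9/2.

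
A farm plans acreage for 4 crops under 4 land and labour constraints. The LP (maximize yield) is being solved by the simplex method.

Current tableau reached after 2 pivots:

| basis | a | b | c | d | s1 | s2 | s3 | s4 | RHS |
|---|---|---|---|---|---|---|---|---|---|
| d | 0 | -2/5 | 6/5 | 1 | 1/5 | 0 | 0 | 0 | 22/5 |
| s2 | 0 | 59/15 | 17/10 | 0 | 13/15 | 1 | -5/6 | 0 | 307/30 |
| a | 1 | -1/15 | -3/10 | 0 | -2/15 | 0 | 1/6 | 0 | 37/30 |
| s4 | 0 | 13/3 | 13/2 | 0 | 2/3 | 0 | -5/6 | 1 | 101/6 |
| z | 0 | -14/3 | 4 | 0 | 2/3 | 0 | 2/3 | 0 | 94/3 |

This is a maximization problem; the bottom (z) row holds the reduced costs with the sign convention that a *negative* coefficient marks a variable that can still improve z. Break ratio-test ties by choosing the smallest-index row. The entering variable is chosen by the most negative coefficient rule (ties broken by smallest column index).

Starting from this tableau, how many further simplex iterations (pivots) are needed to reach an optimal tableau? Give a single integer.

2

pivot: b in, s2 out → z = 2565/59
pivot: s3 in, a out → z = 418/9
No improving column remains; optimal.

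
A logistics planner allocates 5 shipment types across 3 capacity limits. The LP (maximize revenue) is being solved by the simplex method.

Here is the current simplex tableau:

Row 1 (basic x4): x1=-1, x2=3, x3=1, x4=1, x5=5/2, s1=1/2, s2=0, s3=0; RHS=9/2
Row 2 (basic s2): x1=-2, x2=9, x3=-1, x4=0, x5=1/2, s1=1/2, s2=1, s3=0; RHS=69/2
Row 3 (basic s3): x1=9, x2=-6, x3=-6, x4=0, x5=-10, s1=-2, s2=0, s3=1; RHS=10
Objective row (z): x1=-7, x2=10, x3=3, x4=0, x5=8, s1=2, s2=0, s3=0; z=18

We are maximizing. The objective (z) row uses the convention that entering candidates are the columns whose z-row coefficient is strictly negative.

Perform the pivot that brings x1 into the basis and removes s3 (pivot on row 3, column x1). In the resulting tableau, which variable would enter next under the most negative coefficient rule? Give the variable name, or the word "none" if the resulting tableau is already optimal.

Pivot element 9. New z-row = old z-row − (-7)·(row 3/9).
Updated z-row coefficients: x1: 0, x2: 16/3, x3: -5/3, x4: 0, x5: 2/9, s1: 4/9, s2: 0, s3: 7/9.
The most negative is -5/3 in column x3, so x3 would enter next.

x3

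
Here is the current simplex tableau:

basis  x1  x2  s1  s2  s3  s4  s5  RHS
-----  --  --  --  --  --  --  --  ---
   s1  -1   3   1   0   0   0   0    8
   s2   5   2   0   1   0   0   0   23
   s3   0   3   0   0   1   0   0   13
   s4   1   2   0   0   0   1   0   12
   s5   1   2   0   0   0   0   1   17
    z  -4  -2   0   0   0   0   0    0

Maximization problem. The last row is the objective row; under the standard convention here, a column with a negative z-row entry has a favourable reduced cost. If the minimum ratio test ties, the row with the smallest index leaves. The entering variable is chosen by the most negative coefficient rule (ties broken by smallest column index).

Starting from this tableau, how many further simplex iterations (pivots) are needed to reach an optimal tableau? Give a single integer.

2

pivot: x1 in, s2 out → z = 92/5
pivot: x2 in, s1 out → z = 338/17
No improving column remains; optimal.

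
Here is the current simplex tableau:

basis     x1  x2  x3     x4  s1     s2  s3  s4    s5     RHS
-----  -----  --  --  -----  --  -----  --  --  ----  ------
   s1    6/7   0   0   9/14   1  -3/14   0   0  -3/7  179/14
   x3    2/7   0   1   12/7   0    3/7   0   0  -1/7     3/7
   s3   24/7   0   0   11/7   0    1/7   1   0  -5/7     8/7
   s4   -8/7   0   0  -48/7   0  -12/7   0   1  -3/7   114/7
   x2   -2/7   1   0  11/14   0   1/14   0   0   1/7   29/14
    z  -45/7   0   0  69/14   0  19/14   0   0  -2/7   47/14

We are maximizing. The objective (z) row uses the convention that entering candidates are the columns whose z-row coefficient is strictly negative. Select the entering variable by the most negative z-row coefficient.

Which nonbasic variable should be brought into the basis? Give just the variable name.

Objective-row coefficients: x1: -45/7, x2: 0, x3: 0, x4: 69/14, s1: 0, s2: 19/14, s3: 0, s4: 0, s5: -2/7.
The most negative is -45/7 in column x1, so x1 enters.

x1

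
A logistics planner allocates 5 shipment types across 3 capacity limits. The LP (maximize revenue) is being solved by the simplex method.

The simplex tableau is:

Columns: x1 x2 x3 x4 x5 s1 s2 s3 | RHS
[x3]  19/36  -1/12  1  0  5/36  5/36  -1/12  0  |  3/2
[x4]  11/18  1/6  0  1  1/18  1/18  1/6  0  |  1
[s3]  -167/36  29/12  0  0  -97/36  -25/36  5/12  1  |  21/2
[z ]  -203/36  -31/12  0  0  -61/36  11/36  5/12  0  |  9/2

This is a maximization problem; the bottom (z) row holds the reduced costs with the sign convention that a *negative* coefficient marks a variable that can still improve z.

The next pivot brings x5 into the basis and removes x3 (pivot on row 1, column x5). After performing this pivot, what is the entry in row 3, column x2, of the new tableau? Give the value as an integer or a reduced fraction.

Pivot element is row 1, column x5: 5/36.
Normalize row 1: new (row 1, x2) = (-1/12)/(5/36) = -3/5.
row 3 ← row 3 − (-97/36)·(new row 1): 29/12 − (-97/36)·(-3/5) = 4/5.

4/5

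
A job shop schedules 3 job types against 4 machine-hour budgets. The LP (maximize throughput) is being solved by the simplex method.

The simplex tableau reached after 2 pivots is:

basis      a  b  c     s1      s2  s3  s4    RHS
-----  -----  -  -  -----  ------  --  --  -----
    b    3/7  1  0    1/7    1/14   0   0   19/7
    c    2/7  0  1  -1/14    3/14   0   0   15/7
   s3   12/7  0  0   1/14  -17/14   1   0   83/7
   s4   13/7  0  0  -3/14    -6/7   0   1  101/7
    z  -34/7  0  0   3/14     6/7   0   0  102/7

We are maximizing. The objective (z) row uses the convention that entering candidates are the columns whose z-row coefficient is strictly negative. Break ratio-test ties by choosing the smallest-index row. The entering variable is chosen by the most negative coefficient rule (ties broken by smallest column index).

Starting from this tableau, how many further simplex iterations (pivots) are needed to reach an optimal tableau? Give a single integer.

pivot: a in, b out → z = 136/3
No improving column remains; optimal.

1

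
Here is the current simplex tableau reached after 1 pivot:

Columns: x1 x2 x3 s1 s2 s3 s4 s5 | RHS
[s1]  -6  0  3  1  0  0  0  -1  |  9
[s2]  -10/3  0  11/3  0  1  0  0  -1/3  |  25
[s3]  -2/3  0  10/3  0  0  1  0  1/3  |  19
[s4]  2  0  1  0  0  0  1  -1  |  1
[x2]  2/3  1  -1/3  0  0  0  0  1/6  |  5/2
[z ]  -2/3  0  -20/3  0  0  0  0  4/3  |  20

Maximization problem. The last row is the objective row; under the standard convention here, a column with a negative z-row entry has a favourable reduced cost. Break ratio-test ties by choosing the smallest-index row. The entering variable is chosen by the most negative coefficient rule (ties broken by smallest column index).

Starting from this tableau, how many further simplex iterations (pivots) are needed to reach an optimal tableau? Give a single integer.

pivot: x3 in, s4 out → z = 80/3
pivot: s5 in, s1 out → z = 128/3
pivot: x1 in, s3 out → z = 537/11
No improving column remains; optimal.

3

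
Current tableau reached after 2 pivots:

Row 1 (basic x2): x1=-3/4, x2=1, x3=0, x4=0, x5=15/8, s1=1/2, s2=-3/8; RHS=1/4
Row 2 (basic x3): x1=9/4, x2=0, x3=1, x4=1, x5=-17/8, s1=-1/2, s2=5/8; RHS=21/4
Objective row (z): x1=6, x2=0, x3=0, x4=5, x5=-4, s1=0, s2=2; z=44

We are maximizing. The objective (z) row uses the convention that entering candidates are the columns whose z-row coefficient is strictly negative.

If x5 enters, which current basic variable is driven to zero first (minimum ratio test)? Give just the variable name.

x2

Ratios: row 1 (x2): (1/4)/(15/8) = 2/15; row 2 (x3): entry -17/8 ≤ 0, skip.
Minimum ratio 2/15 is in the x2 row, so x2 leaves.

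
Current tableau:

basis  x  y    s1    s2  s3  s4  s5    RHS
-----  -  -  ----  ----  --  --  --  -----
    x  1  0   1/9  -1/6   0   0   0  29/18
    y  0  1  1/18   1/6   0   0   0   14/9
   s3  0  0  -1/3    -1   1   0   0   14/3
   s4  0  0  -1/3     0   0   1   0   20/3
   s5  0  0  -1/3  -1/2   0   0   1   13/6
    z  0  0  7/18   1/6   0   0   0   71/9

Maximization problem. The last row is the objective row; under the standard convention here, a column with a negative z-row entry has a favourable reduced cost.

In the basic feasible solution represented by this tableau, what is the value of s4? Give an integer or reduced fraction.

s4 is basic (row 4); its value is the RHS of that row: 20/3.

20/3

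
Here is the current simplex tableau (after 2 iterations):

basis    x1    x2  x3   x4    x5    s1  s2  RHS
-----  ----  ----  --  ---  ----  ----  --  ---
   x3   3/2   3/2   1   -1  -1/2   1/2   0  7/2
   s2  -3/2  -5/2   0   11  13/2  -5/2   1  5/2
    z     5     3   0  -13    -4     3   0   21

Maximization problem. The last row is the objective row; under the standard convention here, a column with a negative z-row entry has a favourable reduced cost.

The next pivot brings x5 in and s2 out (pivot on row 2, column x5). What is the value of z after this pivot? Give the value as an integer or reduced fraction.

Minimum ratio for x5: (5/2)/(13/2) = 5/13.
z changes by −(z-row coeff of x5)·ratio = −(-4)·(5/13) = 20/13.
New z = 21 + (20/13) = 293/13.

293/13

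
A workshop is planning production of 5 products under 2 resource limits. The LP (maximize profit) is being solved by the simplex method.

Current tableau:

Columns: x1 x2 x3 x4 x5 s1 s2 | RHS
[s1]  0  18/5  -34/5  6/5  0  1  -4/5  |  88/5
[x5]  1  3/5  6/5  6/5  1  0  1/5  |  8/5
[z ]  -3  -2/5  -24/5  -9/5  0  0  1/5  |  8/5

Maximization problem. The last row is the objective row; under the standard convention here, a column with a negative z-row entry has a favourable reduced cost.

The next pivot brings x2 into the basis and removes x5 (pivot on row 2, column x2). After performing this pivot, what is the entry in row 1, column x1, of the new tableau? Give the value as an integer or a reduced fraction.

-6

Pivot element is row 2, column x2: 3/5.
Normalize row 2: new (row 2, x1) = 1/(3/5) = 5/3.
row 1 ← row 1 − (18/5)·(new row 2): 0 − (18/5)·(5/3) = -6.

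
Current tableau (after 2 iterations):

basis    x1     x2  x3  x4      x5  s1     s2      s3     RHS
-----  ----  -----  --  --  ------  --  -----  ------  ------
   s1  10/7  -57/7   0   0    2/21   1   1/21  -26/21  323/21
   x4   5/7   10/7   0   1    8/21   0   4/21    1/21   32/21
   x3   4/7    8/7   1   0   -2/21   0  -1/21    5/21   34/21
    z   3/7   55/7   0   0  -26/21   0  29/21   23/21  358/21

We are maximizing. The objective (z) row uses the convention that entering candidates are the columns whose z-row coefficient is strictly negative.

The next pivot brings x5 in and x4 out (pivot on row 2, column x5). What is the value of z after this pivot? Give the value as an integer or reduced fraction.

Minimum ratio for x5: (32/21)/(8/21) = 4.
z changes by −(z-row coeff of x5)·ratio = −(-26/21)·4 = 104/21.
New z = 358/21 + (104/21) = 22.

22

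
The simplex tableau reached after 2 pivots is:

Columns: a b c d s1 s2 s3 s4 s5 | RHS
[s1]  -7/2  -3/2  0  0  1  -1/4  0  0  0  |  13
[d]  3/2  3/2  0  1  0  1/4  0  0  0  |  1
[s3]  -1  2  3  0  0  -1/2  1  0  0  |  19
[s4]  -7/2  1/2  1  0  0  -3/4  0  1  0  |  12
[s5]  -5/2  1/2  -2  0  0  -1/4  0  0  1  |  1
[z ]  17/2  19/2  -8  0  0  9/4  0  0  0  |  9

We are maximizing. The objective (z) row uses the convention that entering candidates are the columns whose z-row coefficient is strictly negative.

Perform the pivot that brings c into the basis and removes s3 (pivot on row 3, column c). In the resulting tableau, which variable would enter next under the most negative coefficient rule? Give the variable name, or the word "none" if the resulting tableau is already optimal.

none

Pivot element 3. New z-row = old z-row − (-8)·(row 3/3).
Updated z-row coefficients: a: 35/6, b: 89/6, c: 0, d: 0, s1: 0, s2: 11/12, s3: 8/3, s4: 0, s5: 0.
No coefficient is strictly negative; the tableau after this pivot is optimal.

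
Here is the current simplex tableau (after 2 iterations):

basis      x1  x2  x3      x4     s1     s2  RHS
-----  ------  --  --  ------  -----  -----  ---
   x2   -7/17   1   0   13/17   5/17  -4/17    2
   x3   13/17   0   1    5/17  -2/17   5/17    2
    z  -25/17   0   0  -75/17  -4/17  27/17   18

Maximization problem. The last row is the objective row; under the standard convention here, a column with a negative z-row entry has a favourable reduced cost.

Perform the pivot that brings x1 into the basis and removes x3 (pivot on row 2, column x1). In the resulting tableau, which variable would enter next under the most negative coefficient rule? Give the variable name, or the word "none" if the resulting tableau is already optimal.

x4

Pivot element 13/17. New z-row = old z-row − (-25/17)·(row 2/(13/17)).
Updated z-row coefficients: x1: 0, x2: 0, x3: 25/13, x4: -50/13, s1: -6/13, s2: 28/13.
The most negative is -50/13 in column x4, so x4 would enter next.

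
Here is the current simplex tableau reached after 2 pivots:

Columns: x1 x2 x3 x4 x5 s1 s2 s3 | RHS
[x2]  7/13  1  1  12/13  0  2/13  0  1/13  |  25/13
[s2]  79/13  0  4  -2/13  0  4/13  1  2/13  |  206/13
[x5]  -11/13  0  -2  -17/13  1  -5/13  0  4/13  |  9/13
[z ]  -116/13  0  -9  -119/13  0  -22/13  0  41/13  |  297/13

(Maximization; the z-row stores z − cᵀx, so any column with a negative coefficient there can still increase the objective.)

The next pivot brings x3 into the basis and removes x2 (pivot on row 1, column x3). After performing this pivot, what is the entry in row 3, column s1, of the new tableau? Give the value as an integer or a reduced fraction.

-1/13

Pivot element is row 1, column x3: 1.
Normalize row 1: new (row 1, s1) = (2/13)/1 = 2/13.
row 3 ← row 3 − (-2)·(new row 1): -5/13 − (-2)·(2/13) = -1/13.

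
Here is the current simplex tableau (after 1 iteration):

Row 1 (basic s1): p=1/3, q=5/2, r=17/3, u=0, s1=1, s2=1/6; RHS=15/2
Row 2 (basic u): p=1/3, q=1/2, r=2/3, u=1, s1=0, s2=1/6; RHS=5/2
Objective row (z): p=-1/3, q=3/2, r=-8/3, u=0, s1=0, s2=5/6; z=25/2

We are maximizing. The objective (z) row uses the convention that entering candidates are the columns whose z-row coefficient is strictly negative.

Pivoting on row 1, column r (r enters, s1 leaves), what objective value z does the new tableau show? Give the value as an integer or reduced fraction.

545/34

Minimum ratio for r: (15/2)/(17/3) = 45/34.
z changes by −(z-row coeff of r)·ratio = −(-8/3)·(45/34) = 60/17.
New z = 25/2 + (60/17) = 545/34.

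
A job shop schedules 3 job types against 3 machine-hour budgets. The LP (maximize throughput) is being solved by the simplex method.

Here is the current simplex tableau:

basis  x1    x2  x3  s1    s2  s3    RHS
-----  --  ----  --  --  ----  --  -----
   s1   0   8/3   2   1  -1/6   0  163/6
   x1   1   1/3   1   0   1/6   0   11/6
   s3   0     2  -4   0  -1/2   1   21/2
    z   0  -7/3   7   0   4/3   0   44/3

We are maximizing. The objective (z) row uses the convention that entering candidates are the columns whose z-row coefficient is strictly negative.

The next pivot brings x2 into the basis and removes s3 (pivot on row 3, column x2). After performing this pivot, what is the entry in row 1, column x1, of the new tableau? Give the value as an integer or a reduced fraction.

0

Pivot element is row 3, column x2: 2.
Normalize row 3: new (row 3, x1) = 0/2 = 0.
row 1 ← row 1 − (8/3)·(new row 3): 0 − (8/3)·0 = 0.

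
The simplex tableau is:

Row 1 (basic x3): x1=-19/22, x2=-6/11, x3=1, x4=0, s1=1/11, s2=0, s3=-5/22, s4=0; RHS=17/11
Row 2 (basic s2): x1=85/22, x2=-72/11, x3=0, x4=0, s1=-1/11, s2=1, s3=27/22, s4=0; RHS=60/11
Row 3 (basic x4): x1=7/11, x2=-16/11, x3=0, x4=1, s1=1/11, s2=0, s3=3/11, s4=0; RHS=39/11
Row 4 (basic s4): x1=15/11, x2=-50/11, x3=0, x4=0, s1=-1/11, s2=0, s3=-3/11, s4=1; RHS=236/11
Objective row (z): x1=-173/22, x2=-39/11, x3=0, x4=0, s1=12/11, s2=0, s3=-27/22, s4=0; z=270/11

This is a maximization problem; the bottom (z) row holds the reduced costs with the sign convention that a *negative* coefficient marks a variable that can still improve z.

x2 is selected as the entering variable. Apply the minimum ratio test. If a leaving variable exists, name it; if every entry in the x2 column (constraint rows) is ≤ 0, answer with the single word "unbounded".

unbounded

x2-column entries: row 1: -6/11, row 2: -72/11, row 3: -16/11, row 4: -50/11. All ≤ 0, so x2 can increase without bound; the LP is unbounded in this direction.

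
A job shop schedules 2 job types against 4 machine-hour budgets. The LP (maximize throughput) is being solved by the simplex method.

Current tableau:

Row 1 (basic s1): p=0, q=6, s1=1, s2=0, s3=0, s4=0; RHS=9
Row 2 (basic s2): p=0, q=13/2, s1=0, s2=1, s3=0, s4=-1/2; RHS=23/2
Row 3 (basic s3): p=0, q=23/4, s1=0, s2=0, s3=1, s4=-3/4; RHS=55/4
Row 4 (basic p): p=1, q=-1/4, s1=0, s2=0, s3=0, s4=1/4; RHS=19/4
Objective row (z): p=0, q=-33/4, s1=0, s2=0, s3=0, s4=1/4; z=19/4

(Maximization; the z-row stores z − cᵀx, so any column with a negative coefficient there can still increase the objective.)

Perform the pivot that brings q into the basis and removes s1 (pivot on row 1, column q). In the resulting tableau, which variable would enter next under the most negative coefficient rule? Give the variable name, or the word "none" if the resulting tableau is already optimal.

Pivot element 6. New z-row = old z-row − (-33/4)·(row 1/6).
Updated z-row coefficients: p: 0, q: 0, s1: 11/8, s2: 0, s3: 0, s4: 1/4.
No coefficient is strictly negative; the tableau after this pivot is optimal.

none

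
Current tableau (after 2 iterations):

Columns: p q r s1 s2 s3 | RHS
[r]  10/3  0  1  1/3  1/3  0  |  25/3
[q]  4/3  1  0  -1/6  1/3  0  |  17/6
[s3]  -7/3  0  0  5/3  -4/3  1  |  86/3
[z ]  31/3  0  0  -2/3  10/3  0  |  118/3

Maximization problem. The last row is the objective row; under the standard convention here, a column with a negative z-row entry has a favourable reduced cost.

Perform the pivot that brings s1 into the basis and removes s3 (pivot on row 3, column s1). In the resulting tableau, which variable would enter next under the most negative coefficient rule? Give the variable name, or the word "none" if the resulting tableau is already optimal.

Pivot element 5/3. New z-row = old z-row − (-2/3)·(row 3/(5/3)).
Updated z-row coefficients: p: 47/5, q: 0, r: 0, s1: 0, s2: 14/5, s3: 2/5.
No coefficient is strictly negative; the tableau after this pivot is optimal.

none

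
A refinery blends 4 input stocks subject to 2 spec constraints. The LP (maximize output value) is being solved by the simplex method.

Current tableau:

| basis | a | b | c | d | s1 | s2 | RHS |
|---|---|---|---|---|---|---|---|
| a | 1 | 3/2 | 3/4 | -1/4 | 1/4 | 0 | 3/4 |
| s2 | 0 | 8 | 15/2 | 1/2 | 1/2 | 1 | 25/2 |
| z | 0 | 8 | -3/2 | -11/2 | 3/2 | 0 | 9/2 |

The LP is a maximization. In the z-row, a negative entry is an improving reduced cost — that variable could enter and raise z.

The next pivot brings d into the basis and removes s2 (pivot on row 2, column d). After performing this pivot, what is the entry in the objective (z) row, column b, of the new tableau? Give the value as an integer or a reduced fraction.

96

Pivot element is row 2, column d: 1/2.
Normalize row 2: new (row 2, b) = 8/(1/2) = 16.
z-row ← z-row − (-11/2)·(new row 2): 8 − (-11/2)·16 = 96.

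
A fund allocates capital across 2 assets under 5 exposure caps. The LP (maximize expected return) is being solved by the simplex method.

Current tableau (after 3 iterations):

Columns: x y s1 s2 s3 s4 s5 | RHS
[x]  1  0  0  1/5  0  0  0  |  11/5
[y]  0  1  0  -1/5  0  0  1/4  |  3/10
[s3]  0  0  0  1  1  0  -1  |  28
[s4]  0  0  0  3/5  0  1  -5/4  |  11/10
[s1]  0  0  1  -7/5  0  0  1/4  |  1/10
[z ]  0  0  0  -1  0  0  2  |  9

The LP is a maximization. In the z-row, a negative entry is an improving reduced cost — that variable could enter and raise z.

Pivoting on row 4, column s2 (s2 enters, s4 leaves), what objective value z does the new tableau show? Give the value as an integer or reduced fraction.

Minimum ratio for s2: (11/10)/(3/5) = 11/6.
z changes by −(z-row coeff of s2)·ratio = −(-1)·(11/6) = 11/6.
New z = 9 + (11/6) = 65/6.

65/6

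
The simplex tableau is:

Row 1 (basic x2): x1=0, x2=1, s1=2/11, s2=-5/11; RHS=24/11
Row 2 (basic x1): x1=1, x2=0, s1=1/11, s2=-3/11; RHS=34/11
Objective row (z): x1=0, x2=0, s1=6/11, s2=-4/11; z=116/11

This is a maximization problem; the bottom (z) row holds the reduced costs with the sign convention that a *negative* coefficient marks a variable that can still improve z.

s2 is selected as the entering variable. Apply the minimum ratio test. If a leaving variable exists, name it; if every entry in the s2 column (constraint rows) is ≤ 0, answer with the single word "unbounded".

unbounded

s2-column entries: row 1: -5/11, row 2: -3/11. All ≤ 0, so s2 can increase without bound; the LP is unbounded in this direction.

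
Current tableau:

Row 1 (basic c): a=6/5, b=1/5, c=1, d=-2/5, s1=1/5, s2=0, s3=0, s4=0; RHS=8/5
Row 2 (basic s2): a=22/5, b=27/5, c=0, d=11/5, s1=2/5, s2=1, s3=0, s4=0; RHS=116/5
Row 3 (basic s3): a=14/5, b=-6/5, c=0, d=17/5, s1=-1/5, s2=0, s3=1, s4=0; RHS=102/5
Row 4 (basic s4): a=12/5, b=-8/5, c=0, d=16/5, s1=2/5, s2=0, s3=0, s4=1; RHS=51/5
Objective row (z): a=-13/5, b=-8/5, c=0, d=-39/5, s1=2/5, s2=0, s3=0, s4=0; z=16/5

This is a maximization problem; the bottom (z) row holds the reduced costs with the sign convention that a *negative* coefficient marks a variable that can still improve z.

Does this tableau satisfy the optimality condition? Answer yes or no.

Column a has objective-row coefficient -13/5, which is negative; an improving pivot exists, so not yet optimal.

no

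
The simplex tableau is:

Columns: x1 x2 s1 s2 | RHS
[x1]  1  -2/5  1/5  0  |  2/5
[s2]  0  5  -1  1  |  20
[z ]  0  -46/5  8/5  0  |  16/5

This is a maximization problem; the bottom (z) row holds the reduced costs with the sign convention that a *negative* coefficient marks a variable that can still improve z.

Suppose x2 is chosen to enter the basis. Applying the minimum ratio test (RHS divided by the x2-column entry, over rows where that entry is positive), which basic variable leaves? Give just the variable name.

s2

Ratios: row 1 (x1): entry -2/5 ≤ 0, skip; row 2 (s2): 20/5 = 4.
Minimum ratio 4 is in the s2 row, so s2 leaves.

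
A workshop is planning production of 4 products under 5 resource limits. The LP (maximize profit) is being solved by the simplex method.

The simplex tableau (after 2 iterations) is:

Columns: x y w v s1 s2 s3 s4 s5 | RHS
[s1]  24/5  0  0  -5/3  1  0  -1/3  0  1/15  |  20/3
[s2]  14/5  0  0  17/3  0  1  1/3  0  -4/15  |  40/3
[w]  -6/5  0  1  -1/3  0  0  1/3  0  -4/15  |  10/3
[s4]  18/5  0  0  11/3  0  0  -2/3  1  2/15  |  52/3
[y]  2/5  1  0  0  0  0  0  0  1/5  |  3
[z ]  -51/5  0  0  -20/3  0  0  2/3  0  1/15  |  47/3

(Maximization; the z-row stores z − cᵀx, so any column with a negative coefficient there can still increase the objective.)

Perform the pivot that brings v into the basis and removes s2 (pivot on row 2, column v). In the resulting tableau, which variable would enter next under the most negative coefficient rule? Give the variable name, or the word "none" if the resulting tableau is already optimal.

x

Pivot element 17/3. New z-row = old z-row − (-20/3)·(row 2/(17/3)).
Updated z-row coefficients: x: -587/85, y: 0, w: 0, v: 0, s1: 0, s2: 20/17, s3: 18/17, s4: 0, s5: -21/85.
The most negative is -587/85 in column x, so x would enter next.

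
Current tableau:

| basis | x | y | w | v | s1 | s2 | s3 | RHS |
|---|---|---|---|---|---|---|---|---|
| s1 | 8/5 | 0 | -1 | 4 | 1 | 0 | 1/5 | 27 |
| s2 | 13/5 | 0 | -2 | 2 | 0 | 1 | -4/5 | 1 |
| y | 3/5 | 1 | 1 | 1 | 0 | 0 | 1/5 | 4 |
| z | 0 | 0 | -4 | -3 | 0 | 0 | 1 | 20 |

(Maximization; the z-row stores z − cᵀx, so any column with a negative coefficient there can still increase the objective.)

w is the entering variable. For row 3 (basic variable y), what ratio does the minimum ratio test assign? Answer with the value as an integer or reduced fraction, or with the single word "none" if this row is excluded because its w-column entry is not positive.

Ratio = RHS / (w entry) = 4 / 1 = 4.

4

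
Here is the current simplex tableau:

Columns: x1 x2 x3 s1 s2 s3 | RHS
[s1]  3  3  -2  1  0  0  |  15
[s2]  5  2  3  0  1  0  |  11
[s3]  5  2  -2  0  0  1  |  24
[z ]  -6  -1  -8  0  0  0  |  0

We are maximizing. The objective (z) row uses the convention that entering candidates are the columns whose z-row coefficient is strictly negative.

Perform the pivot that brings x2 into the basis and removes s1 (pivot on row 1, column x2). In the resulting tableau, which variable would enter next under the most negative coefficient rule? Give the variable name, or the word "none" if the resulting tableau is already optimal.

x3

Pivot element 3. New z-row = old z-row − (-1)·(row 1/3).
Updated z-row coefficients: x1: -5, x2: 0, x3: -26/3, s1: 1/3, s2: 0, s3: 0.
The most negative is -26/3 in column x3, so x3 would enter next.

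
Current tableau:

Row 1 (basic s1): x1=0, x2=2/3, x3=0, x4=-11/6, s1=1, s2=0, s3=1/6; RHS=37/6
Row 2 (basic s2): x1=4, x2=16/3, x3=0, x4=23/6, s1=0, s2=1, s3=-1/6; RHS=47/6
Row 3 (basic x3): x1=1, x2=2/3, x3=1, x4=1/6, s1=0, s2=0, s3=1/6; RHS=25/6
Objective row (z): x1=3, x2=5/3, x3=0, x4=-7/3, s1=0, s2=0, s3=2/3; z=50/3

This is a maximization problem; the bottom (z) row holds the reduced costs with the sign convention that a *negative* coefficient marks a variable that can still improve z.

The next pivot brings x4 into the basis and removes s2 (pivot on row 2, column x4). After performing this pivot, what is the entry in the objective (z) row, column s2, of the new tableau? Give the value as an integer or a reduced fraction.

Pivot element is row 2, column x4: 23/6.
Normalize row 2: new (row 2, s2) = 1/(23/6) = 6/23.
z-row ← z-row − (-7/3)·(new row 2): 0 − (-7/3)·(6/23) = 14/23.

14/23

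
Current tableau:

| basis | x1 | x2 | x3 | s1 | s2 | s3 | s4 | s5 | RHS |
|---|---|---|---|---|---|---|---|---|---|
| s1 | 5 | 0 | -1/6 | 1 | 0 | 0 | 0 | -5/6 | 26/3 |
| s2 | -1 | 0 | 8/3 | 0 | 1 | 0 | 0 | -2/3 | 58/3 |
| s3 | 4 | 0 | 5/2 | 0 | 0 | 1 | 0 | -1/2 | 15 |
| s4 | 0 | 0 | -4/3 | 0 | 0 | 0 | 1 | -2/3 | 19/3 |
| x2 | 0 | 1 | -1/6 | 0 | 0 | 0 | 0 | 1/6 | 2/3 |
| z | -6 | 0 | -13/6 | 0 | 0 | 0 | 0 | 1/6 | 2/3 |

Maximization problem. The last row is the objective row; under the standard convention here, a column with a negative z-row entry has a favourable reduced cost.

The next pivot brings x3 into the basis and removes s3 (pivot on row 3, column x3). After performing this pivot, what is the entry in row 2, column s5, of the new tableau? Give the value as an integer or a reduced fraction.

-2/15

Pivot element is row 3, column x3: 5/2.
Normalize row 3: new (row 3, s5) = (-1/2)/(5/2) = -1/5.
row 2 ← row 2 − (8/3)·(new row 3): -2/3 − (8/3)·(-1/5) = -2/15.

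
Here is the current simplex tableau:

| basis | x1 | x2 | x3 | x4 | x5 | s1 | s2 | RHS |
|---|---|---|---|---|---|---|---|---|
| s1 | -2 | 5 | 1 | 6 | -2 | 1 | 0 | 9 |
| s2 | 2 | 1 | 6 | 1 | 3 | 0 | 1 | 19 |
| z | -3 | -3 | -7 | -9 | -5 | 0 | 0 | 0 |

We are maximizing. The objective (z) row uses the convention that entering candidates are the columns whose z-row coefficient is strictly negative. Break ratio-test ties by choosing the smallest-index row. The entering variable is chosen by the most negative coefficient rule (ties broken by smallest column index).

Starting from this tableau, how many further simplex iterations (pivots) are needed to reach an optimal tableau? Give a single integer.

pivot: x4 in, s1 out → z = 27/2
pivot: x5 in, s2 out → z = 111/2
pivot: x1 in, x5 out → z = 117/2
No improving column remains; optimal.

3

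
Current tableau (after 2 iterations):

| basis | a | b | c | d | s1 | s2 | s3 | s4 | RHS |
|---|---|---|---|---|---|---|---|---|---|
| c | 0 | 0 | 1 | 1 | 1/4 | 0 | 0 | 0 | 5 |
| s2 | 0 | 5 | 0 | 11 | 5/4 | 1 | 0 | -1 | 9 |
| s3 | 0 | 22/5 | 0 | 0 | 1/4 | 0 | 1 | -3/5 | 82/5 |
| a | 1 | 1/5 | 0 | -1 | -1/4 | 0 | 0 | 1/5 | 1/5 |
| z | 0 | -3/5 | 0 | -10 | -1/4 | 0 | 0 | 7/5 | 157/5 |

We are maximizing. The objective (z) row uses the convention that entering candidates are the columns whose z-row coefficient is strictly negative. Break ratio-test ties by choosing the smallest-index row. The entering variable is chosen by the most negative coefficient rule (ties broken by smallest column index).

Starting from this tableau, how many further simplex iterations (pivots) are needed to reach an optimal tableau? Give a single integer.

1

pivot: d in, s2 out → z = 2177/55
No improving column remains; optimal.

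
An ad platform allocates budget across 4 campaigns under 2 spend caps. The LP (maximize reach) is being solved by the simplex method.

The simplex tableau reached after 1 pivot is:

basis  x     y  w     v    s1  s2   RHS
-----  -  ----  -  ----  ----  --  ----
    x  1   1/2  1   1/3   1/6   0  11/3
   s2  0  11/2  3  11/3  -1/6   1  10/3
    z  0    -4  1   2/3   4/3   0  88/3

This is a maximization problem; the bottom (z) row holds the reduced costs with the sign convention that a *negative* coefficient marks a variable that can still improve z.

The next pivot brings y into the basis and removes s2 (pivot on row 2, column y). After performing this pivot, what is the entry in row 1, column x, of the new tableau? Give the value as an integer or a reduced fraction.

Pivot element is row 2, column y: 11/2.
Normalize row 2: new (row 2, x) = 0/(11/2) = 0.
row 1 ← row 1 − (1/2)·(new row 2): 1 − (1/2)·0 = 1.

1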